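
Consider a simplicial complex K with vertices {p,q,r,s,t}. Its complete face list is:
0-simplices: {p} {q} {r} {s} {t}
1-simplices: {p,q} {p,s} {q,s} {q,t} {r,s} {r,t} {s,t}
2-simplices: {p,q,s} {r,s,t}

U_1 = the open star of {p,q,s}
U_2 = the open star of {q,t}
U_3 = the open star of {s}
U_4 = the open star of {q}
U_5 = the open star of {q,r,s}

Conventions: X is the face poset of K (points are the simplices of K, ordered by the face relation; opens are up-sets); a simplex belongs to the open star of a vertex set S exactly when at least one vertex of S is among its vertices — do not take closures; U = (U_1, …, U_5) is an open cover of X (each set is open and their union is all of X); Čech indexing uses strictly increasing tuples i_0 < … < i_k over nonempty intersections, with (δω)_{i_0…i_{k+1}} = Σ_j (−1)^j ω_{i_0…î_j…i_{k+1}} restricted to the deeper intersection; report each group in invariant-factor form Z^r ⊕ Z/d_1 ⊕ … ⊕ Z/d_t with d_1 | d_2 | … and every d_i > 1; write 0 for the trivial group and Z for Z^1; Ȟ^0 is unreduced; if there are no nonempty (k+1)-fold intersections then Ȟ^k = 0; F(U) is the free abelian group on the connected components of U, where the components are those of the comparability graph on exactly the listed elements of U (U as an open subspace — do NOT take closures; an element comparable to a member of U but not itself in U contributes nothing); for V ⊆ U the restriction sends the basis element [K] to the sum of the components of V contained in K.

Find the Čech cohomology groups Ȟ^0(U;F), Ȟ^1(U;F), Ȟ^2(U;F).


Ȟ^0 = Z; Ȟ^1 = Z; Ȟ^2 = 0

intersection data:
  U1={{p},{q},{s},{p,q},{p,s},{q,s},{q,t},{r,s},{s,t},{p,q,s},{r,s,t}} U2={{q},{t},{p,q},{q,s},{q,t},{r,t},{s,t},{p,q,s},{r,s,t}} U3={{s},{p,s},{q,s},{r,s},{s,t},{p,q,s},{r,s,t}} U4={{q},{p,q},{q,s},{q,t},{p,q,s}} U5={{q},{r},{s},{p,q},{p,s},{q,s},{q,t},{r,s},{r,t},{s,t},{p,q,s},{r,s,t}}
  U12={{q},{p,q},{q,s},{q,t},{s,t},{p,q,s},{r,s,t}} U13={{s},{p,s},{q,s},{r,s},{s,t},{p,q,s},{r,s,t}} U14={{q},{p,q},{q,s},{q,t},{p,q,s}} U15={{q},{s},{p,q},{p,s},{q,s},{q,t},{r,s},{s,t},{p,q,s},{r,s,t}} U23={{q,s},{s,t},{p,q,s},{r,s,t}} U24={{q},{p,q},{q,s},{q,t},{p,q,s}} U25={{q},{p,q},{q,s},{q,t},{r,t},{s,t},{p,q,s},{r,s,t}} U34={{q,s},{p,q,s}} U35={{s},{p,s},{q,s},{r,s},{s,t},{p,q,s},{r,s,t}} U45={{q},{p,q},{q,s},{q,t},{p,q,s}}
  U123={{q,s},{s,t},{p,q,s},{r,s,t}} U124={{q},{p,q},{q,s},{q,t},{p,q,s}} U125={{q},{p,q},{q,s},{q,t},{s,t},{p,q,s},{r,s,t}} U134={{q,s},{p,q,s}} U135={{s},{p,s},{q,s},{r,s},{s,t},{p,q,s},{r,s,t}} U145={{q},{p,q},{q,s},{q,t},{p,q,s}} U234={{q,s},{p,q,s}} U235={{q,s},{s,t},{p,q,s},{r,s,t}} U245={{q},{p,q},{q,s},{q,t},{p,q,s}} U345={{q,s},{p,q,s}}
  U1234={{q,s},{p,q,s}} U1235={{q,s},{s,t},{p,q,s},{r,s,t}} U1245={{q},{p,q},{q,s},{q,t},{p,q,s}} U1345={{q,s},{p,q,s}} U2345={{q,s},{p,q,s}}
  U12345={{q,s},{p,q,s}}
components per intersection:
  U1: {{p},{q},{s},{p,q},{p,s},{q,s},{q,t},{r,s},{s,t},{p,q,s},{r,s,t}}
  U2: {{q},{t},{p,q},{q,s},{q,t},{r,t},{s,t},{p,q,s},{r,s,t}}
  U3: {{s},{p,s},{q,s},{r,s},{s,t},{p,q,s},{r,s,t}}
  U4: {{q},{p,q},{q,s},{q,t},{p,q,s}}
  U5: {{q},{r},{s},{p,q},{p,s},{q,s},{q,t},{r,s},{r,t},{s,t},{p,q,s},{r,s,t}}
  U12: {{q},{p,q},{q,s},{q,t},{p,q,s}} {{s,t},{r,s,t}}
  U13: {{s},{p,s},{q,s},{r,s},{s,t},{p,q,s},{r,s,t}}
  U14: {{q},{p,q},{q,s},{q,t},{p,q,s}}
  U15: {{q},{s},{p,q},{p,s},{q,s},{q,t},{r,s},{s,t},{p,q,s},{r,s,t}}
  U23: {{q,s},{p,q,s}} {{s,t},{r,s,t}}
  U24: {{q},{p,q},{q,s},{q,t},{p,q,s}}
  U25: {{q},{p,q},{q,s},{q,t},{p,q,s}} {{r,t},{s,t},{r,s,t}}
  U34: {{q,s},{p,q,s}}
  U35: {{s},{p,s},{q,s},{r,s},{s,t},{p,q,s},{r,s,t}}
  U45: {{q},{p,q},{q,s},{q,t},{p,q,s}}
  U123: {{q,s},{p,q,s}} {{s,t},{r,s,t}}
  U124: {{q},{p,q},{q,s},{q,t},{p,q,s}}
  U125: {{q},{p,q},{q,s},{q,t},{p,q,s}} {{s,t},{r,s,t}}
  U134: {{q,s},{p,q,s}}
  U135: {{s},{p,s},{q,s},{r,s},{s,t},{p,q,s},{r,s,t}}
  U145: {{q},{p,q},{q,s},{q,t},{p,q,s}}
  U234: {{q,s},{p,q,s}}
  U235: {{q,s},{p,q,s}} {{s,t},{r,s,t}}
  U245: {{q},{p,q},{q,s},{q,t},{p,q,s}}
  U345: {{q,s},{p,q,s}}
  U1234: {{q,s},{p,q,s}}
  U1235: {{q,s},{p,q,s}} {{s,t},{r,s,t}}
  U1245: {{q},{p,q},{q,s},{q,t},{p,q,s}}
  U1345: {{q,s},{p,q,s}}
  U2345: {{q,s},{p,q,s}}
  U12345: {{q,s},{p,q,s}}
C dims 5,13,13,6; δ0: rk 4, SNF 1^4; δ1: rk 8, SNF 1^8; δ2: rk 5, SNF 1^5
Ȟ^0 = (5 − 4) − 0 = 1, so Ȟ^0 ≅ Z
Ȟ^1 = (13 − 8) − 4 = 1, so Ȟ^1 ≅ Z
Ȟ^2 = (13 − 5) − 8 = 0, so Ȟ^2 ≅ 0


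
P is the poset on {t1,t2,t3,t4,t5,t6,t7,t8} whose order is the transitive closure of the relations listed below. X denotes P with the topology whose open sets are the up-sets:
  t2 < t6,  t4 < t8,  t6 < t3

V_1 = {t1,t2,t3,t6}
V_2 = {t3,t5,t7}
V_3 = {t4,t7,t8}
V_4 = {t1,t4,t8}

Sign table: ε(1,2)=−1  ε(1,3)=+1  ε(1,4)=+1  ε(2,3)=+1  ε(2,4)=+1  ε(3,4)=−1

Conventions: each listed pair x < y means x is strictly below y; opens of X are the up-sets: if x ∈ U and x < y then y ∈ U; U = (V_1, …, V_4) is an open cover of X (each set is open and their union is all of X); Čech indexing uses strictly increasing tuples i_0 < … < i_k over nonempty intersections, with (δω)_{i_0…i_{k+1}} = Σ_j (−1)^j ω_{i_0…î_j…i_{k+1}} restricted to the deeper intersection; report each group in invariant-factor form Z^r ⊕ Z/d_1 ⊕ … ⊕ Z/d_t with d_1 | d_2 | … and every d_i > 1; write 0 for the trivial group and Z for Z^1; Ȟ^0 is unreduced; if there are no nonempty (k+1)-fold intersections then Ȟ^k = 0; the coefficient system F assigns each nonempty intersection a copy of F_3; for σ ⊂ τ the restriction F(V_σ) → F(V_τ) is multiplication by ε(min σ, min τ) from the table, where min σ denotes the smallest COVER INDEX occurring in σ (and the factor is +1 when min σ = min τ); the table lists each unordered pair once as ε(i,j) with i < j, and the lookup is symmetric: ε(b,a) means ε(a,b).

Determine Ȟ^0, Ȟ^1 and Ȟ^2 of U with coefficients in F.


nerve simplices:
  V12={t3} V14={t1} V23={t7} V34={t4,t8}
C dims 4,4; δ0: rk_F3 3
degree 0: 4−3−0 = 1 → Ȟ^0 ≅ Z/3
degree 1: 4−0−3 = 1 → Ȟ^1 ≅ Z/3
degree 2: 0−0−0 = 0 → Ȟ^2 ≅ 0

Ȟ^0 = Z/3; Ȟ^1 = Z/3; Ȟ^2 = 0


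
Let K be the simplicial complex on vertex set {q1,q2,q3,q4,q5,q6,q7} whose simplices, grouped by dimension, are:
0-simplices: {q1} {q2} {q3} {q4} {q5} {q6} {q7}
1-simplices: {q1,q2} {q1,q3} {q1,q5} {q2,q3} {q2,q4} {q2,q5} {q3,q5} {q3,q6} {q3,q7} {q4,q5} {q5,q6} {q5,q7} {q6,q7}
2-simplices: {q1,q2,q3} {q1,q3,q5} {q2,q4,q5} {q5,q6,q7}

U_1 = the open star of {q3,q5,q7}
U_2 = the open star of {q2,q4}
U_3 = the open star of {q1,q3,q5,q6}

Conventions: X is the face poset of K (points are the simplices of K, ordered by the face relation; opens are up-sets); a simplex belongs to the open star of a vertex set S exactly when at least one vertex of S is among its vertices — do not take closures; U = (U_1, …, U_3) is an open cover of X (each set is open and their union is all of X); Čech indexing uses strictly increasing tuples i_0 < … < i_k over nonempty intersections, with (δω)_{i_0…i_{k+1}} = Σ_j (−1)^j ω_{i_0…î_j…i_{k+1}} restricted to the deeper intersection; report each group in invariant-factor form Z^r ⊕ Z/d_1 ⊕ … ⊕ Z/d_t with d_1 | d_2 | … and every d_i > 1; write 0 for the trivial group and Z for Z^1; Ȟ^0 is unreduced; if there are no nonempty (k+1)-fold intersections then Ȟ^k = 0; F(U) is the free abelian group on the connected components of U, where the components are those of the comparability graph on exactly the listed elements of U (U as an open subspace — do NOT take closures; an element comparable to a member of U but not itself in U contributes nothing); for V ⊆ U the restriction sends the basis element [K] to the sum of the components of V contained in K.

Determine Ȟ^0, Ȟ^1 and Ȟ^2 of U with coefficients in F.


Ȟ^0 = Z, Ȟ^1 = Z, Ȟ^2 = 0

intersection data:
  U1={{q3},{q5},{q7},{q1,q3},{q1,q5},{q2,q3},{q2,q5},{q3,q5},{q3,q6},{q3,q7},{q4,q5},{q5,q6},{q5,q7},{q6,q7},{q1,q2,q3},{q1,q3,q5},{q2,q4,q5},{q5,q6,q7}} U2={{q2},{q4},{q1,q2},{q2,q3},{q2,q4},{q2,q5},{q4,q5},{q1,q2,q3},{q2,q4,q5}} U3={{q1},{q3},{q5},{q6},{q1,q2},{q1,q3},{q1,q5},{q2,q3},{q2,q5},{q3,q5},{q3,q6},{q3,q7},{q4,q5},{q5,q6},{q5,q7},{q6,q7},{q1,q2,q3},{q1,q3,q5},{q2,q4,q5},{q5,q6,q7}}
  U12={{q2,q3},{q2,q5},{q4,q5},{q1,q2,q3},{q2,q4,q5}} U13={{q3},{q5},{q1,q3},{q1,q5},{q2,q3},{q2,q5},{q3,q5},{q3,q6},{q3,q7},{q4,q5},{q5,q6},{q5,q7},{q6,q7},{q1,q2,q3},{q1,q3,q5},{q2,q4,q5},{q5,q6,q7}} U23={{q1,q2},{q2,q3},{q2,q5},{q4,q5},{q1,q2,q3},{q2,q4,q5}}
  U123={{q2,q3},{q2,q5},{q4,q5},{q1,q2,q3},{q2,q4,q5}}
components per intersection:
  U1: {{q3},{q5},{q7},{q1,q3},{q1,q5},{q2,q3},{q2,q5},{q3,q5},{q3,q6},{q3,q7},{q4,q5},{q5,q6},{q5,q7},{q6,q7},{q1,q2,q3},{q1,q3,q5},{q2,q4,q5},{q5,q6,q7}}
  U2: {{q2},{q4},{q1,q2},{q2,q3},{q2,q4},{q2,q5},{q4,q5},{q1,q2,q3},{q2,q4,q5}}
  U3: {{q1},{q3},{q5},{q6},{q1,q2},{q1,q3},{q1,q5},{q2,q3},{q2,q5},{q3,q5},{q3,q6},{q3,q7},{q4,q5},{q5,q6},{q5,q7},{q6,q7},{q1,q2,q3},{q1,q3,q5},{q2,q4,q5},{q5,q6,q7}}
  U12: {{q2,q3},{q1,q2,q3}} {{q2,q5},{q4,q5},{q2,q4,q5}}
  U13: {{q3},{q5},{q1,q3},{q1,q5},{q2,q3},{q2,q5},{q3,q5},{q3,q6},{q3,q7},{q4,q5},{q5,q6},{q5,q7},{q6,q7},{q1,q2,q3},{q1,q3,q5},{q2,q4,q5},{q5,q6,q7}}
  U23: {{q1,q2},{q2,q3},{q1,q2,q3}} {{q2,q5},{q4,q5},{q2,q4,q5}}
  U123: {{q2,q3},{q1,q2,q3}} {{q2,q5},{q4,q5},{q2,q4,q5}}
C dims 3,5,2; δ0: rk 2, SNF 1^2; δ1: rk 2, SNF 1^2
Ȟ^0 = (3 − 2) − 0 = 1, so Ȟ^0 ≅ Z
Ȟ^1 = (5 − 2) − 2 = 1, so Ȟ^1 ≅ Z
Ȟ^2 = (2 − 0) − 2 = 0, so Ȟ^2 ≅ 0


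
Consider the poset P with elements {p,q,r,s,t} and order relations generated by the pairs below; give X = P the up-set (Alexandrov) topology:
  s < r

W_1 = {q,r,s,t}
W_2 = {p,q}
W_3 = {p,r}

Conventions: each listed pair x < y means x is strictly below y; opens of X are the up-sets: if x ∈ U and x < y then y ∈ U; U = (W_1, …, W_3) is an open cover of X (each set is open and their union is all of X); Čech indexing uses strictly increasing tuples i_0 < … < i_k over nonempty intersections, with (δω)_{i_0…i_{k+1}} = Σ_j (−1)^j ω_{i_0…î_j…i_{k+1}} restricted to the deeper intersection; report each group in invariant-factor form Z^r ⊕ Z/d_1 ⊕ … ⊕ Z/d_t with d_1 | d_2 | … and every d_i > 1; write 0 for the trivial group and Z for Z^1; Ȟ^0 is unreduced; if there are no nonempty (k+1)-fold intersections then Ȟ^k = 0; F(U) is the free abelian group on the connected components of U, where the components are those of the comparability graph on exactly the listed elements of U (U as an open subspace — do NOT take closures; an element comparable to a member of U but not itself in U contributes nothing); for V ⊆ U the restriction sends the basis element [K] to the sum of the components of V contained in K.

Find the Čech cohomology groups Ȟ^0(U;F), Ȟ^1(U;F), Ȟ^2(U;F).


Ȟ^0 ≅ Z^4, Ȟ^1 ≅ 0, Ȟ^2 ≅ 0

nonempty intersections:
  W12={q} W13={r} W23={p}
components per intersection:
  W1: {q} {r,s} {t}
  W2: {p} {q}
  W3: {p} {r}
  W12: {q}
  W13: {r}
  W23: {p}
C dims 7,3; δ0: rk 3, SNF 1^3
Ȟ^0: (7−3)−0=4 ⇒ Z^4
Ȟ^1: (3−0)−3=0 ⇒ 0
Ȟ^2: (0−0)−0=0 ⇒ 0


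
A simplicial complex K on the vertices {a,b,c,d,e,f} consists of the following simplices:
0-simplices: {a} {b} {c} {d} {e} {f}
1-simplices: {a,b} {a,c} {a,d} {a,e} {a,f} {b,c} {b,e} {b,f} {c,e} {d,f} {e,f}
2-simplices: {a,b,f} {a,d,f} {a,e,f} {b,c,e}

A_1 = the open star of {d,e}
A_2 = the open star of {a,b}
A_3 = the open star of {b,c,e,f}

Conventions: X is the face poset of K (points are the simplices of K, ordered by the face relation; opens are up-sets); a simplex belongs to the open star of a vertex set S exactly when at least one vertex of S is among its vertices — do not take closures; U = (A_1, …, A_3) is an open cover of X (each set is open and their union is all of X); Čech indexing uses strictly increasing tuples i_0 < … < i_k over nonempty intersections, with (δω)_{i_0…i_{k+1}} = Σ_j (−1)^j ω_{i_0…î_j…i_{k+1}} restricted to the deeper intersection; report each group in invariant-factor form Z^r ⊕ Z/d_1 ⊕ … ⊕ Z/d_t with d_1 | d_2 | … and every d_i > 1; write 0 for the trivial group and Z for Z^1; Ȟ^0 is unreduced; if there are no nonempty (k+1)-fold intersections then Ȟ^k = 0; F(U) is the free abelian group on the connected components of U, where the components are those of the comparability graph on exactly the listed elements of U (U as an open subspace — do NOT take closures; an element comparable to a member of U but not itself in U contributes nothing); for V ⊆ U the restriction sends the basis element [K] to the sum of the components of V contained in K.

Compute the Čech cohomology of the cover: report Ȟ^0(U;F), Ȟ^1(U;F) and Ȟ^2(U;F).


nonempty overlaps:
  A1={{d},{e},{a,d},{a,e},{b,e},{c,e},{d,f},{e,f},{a,d,f},{a,e,f},{b,c,e}} A2={{a},{b},{a,b},{a,c},{a,d},{a,e},{a,f},{b,c},{b,e},{b,f},{a,b,f},{a,d,f},{a,e,f},{b,c,e}} A3={{b},{c},{e},{f},{a,b},{a,c},{a,e},{a,f},{b,c},{b,e},{b,f},{c,e},{d,f},{e,f},{a,b,f},{a,d,f},{a,e,f},{b,c,e}}
  A12={{a,d},{a,e},{b,e},{a,d,f},{a,e,f},{b,c,e}} A13={{e},{a,e},{b,e},{c,e},{d,f},{e,f},{a,d,f},{a,e,f},{b,c,e}} A23={{b},{a,b},{a,c},{a,e},{a,f},{b,c},{b,e},{b,f},{a,b,f},{a,d,f},{a,e,f},{b,c,e}}
  A123={{a,e},{b,e},{a,d,f},{a,e,f},{b,c,e}}
components per intersection:
  A1: {{d},{a,d},{d,f},{a,d,f}} {{e},{a,e},{b,e},{c,e},{e,f},{a,e,f},{b,c,e}}
  A2: {{a},{b},{a,b},{a,c},{a,d},{a,e},{a,f},{b,c},{b,e},{b,f},{a,b,f},{a,d,f},{a,e,f},{b,c,e}}
  A3: {{b},{c},{e},{f},{a,b},{a,c},{a,e},{a,f},{b,c},{b,e},{b,f},{c,e},{d,f},{e,f},{a,b,f},{a,d,f},{a,e,f},{b,c,e}}
  A12: {{a,d},{a,d,f}} {{a,e},{a,e,f}} {{b,e},{b,c,e}}
  A13: {{e},{a,e},{b,e},{c,e},{e,f},{a,e,f},{b,c,e}} {{d,f},{a,d,f}}
  A23: {{b},{a,b},{a,e},{a,f},{b,c},{b,e},{b,f},{a,b,f},{a,d,f},{a,e,f},{b,c,e}} {{a,c}}
  A123: {{a,e},{a,e,f}} {{b,e},{b,c,e}} {{a,d,f}}
C dims 4,7,3; δ0: rk 3, SNF 1^3; δ1: rk 3, SNF 1^3
degree 0: 4−3−0 = 1 → Ȟ^0 ≅ Z
degree 1: 7−3−3 = 1 → Ȟ^1 ≅ Z
degree 2: 3−0−3 = 0 → Ȟ^2 ≅ 0

Ȟ^0(U;F) ≅ Z,  Ȟ^1(U;F) ≅ Z,  Ȟ^2(U;F) ≅ 0


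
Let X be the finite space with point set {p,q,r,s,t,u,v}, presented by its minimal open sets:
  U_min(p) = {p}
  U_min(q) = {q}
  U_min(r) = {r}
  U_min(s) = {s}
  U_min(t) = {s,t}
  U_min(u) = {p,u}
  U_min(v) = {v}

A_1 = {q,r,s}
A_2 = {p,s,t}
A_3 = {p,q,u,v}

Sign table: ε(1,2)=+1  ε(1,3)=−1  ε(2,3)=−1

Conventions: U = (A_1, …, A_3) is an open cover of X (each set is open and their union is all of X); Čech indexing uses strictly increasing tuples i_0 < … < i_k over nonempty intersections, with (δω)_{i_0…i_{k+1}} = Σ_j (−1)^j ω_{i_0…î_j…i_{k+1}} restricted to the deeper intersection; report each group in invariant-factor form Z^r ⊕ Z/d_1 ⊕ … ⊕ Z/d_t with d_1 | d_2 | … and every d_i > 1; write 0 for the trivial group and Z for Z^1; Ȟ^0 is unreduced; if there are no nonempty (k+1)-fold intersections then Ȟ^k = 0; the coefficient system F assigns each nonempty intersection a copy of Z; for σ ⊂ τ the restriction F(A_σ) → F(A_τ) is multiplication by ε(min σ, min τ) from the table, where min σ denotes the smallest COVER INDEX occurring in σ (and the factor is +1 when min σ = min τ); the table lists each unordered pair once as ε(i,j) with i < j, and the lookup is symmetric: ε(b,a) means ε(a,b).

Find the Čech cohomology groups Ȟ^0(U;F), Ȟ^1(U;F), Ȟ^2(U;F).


intersection data:
  A12={s} A13={q} A23={p}
C dims 3,3; δ0: rk 2, SNF 1^2
Ȟ^0 = (3 − 2) − 0 = 1, so Ȟ^0 ≅ Z
Ȟ^1 = (3 − 0) − 2 = 1, so Ȟ^1 ≅ Z
Ȟ^2 = (0 − 0) − 0 = 0, so Ȟ^2 ≅ 0

Ȟ^0(U;F) ≅ Z,  Ȟ^1(U;F) ≅ Z,  Ȟ^2(U;F) ≅ 0


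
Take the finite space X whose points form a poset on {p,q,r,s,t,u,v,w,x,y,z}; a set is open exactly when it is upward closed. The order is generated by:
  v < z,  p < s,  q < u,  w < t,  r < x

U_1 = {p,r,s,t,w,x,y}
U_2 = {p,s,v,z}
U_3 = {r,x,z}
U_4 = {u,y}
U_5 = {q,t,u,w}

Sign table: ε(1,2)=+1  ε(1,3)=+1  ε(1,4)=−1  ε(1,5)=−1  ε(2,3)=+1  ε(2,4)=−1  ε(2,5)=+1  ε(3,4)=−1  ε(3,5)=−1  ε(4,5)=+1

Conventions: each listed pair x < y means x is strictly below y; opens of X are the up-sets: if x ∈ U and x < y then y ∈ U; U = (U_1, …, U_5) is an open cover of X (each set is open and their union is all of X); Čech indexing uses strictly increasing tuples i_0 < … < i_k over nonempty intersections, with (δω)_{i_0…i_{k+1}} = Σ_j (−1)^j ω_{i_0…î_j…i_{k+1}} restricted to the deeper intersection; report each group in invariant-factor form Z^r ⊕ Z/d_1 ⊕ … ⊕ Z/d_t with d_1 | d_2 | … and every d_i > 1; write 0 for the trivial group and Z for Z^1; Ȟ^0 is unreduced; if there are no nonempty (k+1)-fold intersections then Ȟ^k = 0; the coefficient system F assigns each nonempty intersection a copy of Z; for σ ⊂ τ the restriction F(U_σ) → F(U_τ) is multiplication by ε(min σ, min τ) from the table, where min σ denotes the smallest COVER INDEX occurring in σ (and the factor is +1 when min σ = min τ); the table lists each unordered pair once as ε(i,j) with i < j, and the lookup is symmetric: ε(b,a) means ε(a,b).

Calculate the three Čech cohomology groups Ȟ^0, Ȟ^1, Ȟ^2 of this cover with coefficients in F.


Ȟ^0(U;F) ≅ Z, Ȟ^1(U;F) ≅ Z^2, Ȟ^2(U;F) ≅ 0

nerve simplices:
  U12={p,s} U13={r,x} U14={y} U15={t,w} U23={z} U45={u}
C dims 5,6; δ0: rk 4, SNF 1^4
degree 0: 5−4−0 = 1 → Ȟ^0 ≅ Z
degree 1: 6−0−4 = 2 → Ȟ^1 ≅ Z^2
degree 2: 0−0−0 = 0 → Ȟ^2 ≅ 0


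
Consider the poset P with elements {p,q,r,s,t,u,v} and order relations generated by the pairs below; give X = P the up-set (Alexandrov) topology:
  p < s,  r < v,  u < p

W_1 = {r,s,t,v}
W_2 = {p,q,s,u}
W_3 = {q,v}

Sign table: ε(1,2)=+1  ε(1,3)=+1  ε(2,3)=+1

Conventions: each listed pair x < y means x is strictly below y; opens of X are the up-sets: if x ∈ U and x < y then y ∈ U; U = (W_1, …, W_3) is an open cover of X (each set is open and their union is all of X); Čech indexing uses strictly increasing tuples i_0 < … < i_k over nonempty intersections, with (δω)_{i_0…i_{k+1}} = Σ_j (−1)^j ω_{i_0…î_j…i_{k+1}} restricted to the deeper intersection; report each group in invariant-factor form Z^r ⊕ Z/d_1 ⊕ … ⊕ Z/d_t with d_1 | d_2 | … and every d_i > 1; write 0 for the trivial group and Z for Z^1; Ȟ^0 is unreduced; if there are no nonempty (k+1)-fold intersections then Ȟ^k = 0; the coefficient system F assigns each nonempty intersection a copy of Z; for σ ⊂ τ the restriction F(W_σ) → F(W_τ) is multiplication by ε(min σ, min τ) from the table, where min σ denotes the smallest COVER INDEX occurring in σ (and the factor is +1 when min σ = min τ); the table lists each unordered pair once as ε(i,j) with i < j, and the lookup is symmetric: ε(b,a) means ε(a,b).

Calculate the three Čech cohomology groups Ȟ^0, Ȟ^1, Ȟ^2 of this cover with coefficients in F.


Ȟ^0 ≅ Z; Ȟ^1 ≅ Z; Ȟ^2 ≅ 0

nerve of the cover:
  W12={s} W13={v} W23={q}
C dims 3,3; δ0: rk 2, SNF 1^2
Ȟ^0 = (3 − 2) − 0 = 1, so Ȟ^0 ≅ Z
Ȟ^1 = (3 − 0) − 2 = 1, so Ȟ^1 ≅ Z
Ȟ^2 = (0 − 0) − 0 = 0, so Ȟ^2 ≅ 0


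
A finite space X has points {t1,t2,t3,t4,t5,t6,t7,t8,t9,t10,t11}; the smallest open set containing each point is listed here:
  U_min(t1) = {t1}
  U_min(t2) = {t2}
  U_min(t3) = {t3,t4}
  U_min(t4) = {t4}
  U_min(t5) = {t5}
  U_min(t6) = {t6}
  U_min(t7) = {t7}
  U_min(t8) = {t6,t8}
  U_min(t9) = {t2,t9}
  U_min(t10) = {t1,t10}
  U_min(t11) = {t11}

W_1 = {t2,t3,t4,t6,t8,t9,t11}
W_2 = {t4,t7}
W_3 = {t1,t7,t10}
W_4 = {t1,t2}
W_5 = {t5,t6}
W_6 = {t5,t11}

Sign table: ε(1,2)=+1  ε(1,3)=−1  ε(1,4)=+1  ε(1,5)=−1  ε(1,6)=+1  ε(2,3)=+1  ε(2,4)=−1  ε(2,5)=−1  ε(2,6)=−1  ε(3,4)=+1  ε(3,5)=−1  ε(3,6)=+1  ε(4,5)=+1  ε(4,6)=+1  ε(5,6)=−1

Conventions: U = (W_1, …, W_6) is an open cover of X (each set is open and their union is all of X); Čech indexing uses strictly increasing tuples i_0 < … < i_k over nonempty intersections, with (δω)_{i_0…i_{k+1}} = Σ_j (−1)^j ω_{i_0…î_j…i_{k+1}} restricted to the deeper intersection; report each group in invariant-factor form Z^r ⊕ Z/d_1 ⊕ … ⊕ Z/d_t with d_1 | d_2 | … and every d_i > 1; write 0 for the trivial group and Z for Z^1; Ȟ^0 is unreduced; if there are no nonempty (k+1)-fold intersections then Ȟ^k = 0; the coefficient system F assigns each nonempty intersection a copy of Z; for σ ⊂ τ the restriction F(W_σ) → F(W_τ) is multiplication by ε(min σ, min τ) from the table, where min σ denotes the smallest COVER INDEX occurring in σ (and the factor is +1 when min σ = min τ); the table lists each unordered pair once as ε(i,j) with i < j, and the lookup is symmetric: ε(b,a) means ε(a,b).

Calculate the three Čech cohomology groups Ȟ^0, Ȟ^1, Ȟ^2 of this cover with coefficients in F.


Ȟ^0(U;F) ≅ Z; Ȟ^1(U;F) ≅ Z^2; Ȟ^2(U;F) ≅ 0

nerve simplices:
  W12={t4} W14={t2} W15={t6} W16={t11} W23={t7} W34={t1} W56={t5}
C dims 6,7; δ0: rk 5, SNF 1^5
degree 0: 6−5−0 = 1 → Ȟ^0 ≅ Z
degree 1: 7−0−5 = 2 → Ȟ^1 ≅ Z^2
degree 2: 0−0−0 = 0 → Ȟ^2 ≅ 0


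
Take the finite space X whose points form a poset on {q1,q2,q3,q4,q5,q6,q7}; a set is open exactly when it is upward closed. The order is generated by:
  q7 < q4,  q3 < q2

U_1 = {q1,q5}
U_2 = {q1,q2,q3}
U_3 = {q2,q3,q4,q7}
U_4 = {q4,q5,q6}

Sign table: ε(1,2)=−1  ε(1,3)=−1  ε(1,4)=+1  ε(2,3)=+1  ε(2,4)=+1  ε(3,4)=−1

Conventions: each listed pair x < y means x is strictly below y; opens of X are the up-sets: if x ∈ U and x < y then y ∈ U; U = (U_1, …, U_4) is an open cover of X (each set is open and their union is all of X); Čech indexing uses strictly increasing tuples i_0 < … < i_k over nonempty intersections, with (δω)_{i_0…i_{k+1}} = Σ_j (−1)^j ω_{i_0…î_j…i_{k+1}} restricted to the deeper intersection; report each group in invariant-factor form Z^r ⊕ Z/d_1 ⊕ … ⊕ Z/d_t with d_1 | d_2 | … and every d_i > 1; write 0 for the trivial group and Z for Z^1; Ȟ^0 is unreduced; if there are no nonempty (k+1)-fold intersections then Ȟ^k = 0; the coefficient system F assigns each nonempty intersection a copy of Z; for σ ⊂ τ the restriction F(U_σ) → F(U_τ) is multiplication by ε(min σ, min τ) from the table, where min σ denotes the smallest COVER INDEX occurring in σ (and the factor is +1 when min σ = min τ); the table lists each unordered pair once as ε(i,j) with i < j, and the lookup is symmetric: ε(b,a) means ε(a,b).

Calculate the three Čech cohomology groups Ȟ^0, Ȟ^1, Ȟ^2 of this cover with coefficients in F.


nerve of the cover:
  U12={q1} U14={q5} U23={q2,q3} U34={q4}
C dims 4,4; δ0: rk 3, SNF 1^3
Ȟ^0 = (4 − 3) − 0 = 1, so Ȟ^0 ≅ Z
Ȟ^1 = (4 − 0) − 3 = 1, so Ȟ^1 ≅ Z
Ȟ^2 = (0 − 0) − 0 = 0, so Ȟ^2 ≅ 0

Ȟ^0 ≅ Z,  Ȟ^1 ≅ Z,  Ȟ^2 ≅ 0


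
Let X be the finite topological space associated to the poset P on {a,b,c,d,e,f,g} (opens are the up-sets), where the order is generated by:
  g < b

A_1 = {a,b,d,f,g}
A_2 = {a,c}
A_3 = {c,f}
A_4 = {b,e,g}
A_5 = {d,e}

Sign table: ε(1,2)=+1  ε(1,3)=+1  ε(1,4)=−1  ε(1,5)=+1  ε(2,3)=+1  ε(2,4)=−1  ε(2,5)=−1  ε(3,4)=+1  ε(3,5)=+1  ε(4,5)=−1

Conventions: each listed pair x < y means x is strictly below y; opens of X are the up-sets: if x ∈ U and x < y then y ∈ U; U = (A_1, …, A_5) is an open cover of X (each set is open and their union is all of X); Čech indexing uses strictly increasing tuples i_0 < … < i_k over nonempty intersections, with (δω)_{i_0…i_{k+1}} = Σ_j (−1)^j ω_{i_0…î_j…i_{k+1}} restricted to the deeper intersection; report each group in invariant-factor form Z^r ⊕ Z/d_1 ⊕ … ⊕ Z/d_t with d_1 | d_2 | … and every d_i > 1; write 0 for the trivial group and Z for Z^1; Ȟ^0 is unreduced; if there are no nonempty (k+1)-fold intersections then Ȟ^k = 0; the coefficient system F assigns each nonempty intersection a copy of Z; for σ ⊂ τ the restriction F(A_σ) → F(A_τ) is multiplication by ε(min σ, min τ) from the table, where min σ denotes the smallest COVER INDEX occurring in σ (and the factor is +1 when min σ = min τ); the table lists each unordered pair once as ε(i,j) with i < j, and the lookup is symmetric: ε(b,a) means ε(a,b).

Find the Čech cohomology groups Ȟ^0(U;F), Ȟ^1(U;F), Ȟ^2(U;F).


Ȟ^0 = Z, Ȟ^1 = Z^2, Ȟ^2 = 0

intersection data:
  A12={a} A13={f} A14={b,g} A15={d} A23={c} A45={e}
C dims 5,6; δ0: rk 4, SNF 1^4
Ȟ^0 = (5 − 4) − 0 = 1, so Ȟ^0 ≅ Z
Ȟ^1 = (6 − 0) − 4 = 2, so Ȟ^1 ≅ Z^2
Ȟ^2 = (0 − 0) − 0 = 0, so Ȟ^2 ≅ 0


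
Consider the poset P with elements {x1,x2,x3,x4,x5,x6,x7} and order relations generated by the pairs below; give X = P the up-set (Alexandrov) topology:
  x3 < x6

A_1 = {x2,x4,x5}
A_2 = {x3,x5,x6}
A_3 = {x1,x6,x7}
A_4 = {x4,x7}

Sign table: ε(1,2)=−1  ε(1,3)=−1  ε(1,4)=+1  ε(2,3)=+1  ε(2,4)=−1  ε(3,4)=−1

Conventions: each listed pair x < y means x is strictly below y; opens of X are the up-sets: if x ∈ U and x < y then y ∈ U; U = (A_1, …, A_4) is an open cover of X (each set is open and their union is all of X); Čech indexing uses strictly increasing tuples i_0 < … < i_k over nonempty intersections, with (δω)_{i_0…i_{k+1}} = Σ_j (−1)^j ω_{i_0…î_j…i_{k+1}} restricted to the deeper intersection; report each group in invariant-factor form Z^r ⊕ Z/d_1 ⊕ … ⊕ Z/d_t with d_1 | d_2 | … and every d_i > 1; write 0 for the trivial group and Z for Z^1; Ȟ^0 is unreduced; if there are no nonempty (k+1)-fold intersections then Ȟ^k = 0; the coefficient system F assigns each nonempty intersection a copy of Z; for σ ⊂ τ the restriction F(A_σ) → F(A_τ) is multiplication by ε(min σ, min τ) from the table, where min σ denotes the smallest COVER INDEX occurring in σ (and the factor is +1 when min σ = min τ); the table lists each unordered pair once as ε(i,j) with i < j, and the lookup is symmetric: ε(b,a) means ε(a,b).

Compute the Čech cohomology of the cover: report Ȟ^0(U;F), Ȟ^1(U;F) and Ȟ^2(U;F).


Ȟ^0(U;F) ≅ Z; Ȟ^1(U;F) ≅ Z; Ȟ^2(U;F) ≅ 0

cover nerve:
  A12={x5} A14={x4} A23={x6} A34={x7}
C dims 4,4; δ0: rk 3, SNF 1^3
Ȟ^0: (4−3)−0=1 ⇒ Z
Ȟ^1: (4−0)−3=1 ⇒ Z
Ȟ^2: (0−0)−0=0 ⇒ 0


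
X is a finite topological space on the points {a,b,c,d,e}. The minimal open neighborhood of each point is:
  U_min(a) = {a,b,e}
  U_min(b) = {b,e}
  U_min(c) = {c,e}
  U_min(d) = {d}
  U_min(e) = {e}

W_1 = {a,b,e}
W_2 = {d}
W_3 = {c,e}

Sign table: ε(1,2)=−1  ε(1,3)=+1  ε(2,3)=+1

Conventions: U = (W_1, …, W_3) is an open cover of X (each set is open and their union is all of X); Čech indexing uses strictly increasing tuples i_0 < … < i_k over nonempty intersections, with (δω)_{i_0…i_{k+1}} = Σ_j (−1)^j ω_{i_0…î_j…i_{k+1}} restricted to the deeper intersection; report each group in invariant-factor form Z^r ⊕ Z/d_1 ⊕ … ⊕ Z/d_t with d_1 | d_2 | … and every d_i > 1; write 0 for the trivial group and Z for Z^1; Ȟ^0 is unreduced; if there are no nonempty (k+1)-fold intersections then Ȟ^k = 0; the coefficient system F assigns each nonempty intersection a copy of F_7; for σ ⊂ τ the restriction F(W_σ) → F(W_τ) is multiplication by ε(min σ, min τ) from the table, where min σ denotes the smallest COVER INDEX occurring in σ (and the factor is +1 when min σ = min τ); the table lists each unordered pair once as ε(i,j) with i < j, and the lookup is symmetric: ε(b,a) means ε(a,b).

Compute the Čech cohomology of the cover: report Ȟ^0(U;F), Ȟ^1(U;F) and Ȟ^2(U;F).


Ȟ^0(U;F) ≅ Z/7 ⊕ Z/7; Ȟ^1(U;F) ≅ 0; Ȟ^2(U;F) ≅ 0

nonempty overlaps:
  W13={e}
C dims 3,1; δ0: rk_F7 1
degree 0: 3−1−0 = 2 → Ȟ^0 ≅ Z/7 ⊕ Z/7
degree 1: 1−0−1 = 0 → Ȟ^1 ≅ 0
degree 2: 0−0−0 = 0 → Ȟ^2 ≅ 0


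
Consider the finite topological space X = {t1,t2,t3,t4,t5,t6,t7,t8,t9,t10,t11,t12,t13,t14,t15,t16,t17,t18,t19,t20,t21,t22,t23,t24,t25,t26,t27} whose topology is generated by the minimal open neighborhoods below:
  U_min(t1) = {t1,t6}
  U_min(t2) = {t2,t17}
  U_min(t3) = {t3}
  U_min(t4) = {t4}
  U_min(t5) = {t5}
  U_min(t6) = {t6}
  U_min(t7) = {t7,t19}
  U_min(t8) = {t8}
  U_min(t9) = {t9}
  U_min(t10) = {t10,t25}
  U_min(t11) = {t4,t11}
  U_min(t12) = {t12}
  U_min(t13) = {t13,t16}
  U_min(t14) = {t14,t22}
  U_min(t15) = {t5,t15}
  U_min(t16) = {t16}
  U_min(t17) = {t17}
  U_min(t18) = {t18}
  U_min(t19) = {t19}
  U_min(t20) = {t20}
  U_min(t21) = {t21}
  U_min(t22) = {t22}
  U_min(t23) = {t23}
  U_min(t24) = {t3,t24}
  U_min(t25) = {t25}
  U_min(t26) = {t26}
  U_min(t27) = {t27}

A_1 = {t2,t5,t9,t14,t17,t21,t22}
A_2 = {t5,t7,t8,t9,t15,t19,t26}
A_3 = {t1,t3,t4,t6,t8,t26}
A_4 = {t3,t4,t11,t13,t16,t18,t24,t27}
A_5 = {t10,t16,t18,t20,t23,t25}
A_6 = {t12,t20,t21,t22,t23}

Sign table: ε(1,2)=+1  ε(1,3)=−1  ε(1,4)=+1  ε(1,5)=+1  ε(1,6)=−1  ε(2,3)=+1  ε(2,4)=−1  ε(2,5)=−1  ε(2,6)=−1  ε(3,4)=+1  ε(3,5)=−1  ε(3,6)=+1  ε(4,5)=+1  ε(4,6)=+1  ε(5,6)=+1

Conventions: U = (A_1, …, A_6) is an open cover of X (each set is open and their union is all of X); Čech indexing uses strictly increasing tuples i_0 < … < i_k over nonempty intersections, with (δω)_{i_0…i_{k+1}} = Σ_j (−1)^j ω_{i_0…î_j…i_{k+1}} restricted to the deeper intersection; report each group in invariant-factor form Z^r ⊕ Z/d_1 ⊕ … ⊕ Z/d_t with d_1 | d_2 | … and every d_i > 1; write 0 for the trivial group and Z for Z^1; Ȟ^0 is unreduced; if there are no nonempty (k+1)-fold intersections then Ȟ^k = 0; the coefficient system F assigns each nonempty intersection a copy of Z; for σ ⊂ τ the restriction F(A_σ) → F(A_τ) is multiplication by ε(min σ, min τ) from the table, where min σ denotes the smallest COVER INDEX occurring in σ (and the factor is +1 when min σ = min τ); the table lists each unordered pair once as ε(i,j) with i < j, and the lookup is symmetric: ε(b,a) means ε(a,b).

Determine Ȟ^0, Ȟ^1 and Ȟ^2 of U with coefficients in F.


nonempty intersections:
  A12={t5,t9} A16={t21,t22} A23={t8,t26} A34={t3,t4} A45={t16,t18} A56={t20,t23}
C dims 6,6; δ0: rk 6, SNF 1^5·2
Ȟ^0: (6−6)−0=0 ⇒ 0
Ȟ^1: (6−0)−6=0 plus torsion [2] ⇒ Z/2
Ȟ^2: (0−0)−0=0 ⇒ 0

Ȟ^0(U;F) ≅ 0; Ȟ^1(U;F) ≅ Z/2; Ȟ^2(U;F) ≅ 0


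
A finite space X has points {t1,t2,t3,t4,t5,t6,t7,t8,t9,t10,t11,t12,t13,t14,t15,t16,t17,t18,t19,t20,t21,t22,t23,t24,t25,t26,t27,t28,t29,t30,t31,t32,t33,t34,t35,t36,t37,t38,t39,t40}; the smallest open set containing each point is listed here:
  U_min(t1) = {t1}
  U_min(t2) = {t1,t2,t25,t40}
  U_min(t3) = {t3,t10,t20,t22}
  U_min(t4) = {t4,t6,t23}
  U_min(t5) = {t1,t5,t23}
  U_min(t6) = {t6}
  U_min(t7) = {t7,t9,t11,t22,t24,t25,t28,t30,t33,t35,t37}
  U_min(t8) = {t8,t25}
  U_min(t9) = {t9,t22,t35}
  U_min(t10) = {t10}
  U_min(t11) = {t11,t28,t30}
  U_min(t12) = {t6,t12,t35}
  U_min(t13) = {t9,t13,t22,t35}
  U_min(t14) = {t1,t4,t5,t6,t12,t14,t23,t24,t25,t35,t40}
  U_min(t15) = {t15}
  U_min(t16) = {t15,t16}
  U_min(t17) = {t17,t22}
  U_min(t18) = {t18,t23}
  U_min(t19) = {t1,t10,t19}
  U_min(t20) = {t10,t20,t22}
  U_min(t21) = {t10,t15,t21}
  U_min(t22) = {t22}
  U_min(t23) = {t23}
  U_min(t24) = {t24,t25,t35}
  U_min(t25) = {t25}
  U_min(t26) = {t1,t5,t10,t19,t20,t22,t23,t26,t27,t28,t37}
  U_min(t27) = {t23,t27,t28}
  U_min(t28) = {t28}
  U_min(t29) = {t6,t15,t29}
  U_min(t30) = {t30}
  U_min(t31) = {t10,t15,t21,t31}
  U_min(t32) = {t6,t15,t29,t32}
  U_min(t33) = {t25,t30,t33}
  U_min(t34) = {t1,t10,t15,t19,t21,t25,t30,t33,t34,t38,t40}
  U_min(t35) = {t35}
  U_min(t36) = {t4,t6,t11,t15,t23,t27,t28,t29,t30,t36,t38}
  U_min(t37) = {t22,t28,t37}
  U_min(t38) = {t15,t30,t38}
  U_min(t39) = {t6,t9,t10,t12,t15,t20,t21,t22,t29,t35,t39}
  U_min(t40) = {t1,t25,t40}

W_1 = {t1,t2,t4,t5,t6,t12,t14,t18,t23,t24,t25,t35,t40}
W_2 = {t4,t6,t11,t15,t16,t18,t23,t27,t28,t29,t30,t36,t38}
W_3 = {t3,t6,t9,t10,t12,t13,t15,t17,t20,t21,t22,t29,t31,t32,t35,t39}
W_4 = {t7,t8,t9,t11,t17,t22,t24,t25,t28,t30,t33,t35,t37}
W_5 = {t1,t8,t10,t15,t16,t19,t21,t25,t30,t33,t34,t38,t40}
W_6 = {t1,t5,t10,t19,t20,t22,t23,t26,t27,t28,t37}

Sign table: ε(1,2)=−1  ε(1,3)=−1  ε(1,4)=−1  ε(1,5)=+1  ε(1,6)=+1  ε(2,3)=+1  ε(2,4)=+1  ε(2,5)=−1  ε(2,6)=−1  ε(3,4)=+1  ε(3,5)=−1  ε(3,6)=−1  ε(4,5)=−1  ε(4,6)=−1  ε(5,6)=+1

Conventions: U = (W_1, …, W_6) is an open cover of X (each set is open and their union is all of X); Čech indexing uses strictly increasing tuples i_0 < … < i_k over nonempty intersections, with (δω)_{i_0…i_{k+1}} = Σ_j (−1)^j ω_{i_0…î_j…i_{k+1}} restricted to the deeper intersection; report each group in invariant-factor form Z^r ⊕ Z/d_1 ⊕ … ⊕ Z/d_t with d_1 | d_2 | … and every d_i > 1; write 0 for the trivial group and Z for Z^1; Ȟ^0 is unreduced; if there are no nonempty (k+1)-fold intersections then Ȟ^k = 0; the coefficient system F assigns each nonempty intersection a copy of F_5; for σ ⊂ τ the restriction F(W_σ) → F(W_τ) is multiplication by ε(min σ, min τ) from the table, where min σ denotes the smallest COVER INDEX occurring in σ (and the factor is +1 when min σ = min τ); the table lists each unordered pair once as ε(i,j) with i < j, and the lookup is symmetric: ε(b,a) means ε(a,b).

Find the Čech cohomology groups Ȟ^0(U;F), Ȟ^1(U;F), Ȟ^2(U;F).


Ȟ^0(U;F) ≅ Z/5,  Ȟ^1(U;F) ≅ 0,  Ȟ^2(U;F) ≅ 0

nerve of the cover:
  W12={t4,t6,t18,t23} W13={t6,t12,t35} W14={t24,t25,t35} W15={t1,t25,t40} W16={t1,t5,t23} W23={t6,t15,t29} W24={t11,t28,t30} W25={t15,t16,t30,t38} W26={t23,t27,t28} W34={t9,t17,t22,t35} W35={t10,t15,t21} W36={t10,t20,t22} W45={t8,t25,t30,t33} W46={t22,t28,t37} W56={t1,t10,t19}
  W123={t6} W126={t23} W134={t35} W145={t25} W156={t1} W235={t15} W245={t30} W246={t28} W346={t22} W356={t10}
C dims 6,15,10; δ0: rk_F5 5; δ1: rk_F5 10
Ȟ^0 = (6 − 5) − 0 = 1, so Ȟ^0 ≅ Z/5
Ȟ^1 = (15 − 10) − 5 = 0, so Ȟ^1 ≅ 0
Ȟ^2 = (10 − 0) − 10 = 0, so Ȟ^2 ≅ 0


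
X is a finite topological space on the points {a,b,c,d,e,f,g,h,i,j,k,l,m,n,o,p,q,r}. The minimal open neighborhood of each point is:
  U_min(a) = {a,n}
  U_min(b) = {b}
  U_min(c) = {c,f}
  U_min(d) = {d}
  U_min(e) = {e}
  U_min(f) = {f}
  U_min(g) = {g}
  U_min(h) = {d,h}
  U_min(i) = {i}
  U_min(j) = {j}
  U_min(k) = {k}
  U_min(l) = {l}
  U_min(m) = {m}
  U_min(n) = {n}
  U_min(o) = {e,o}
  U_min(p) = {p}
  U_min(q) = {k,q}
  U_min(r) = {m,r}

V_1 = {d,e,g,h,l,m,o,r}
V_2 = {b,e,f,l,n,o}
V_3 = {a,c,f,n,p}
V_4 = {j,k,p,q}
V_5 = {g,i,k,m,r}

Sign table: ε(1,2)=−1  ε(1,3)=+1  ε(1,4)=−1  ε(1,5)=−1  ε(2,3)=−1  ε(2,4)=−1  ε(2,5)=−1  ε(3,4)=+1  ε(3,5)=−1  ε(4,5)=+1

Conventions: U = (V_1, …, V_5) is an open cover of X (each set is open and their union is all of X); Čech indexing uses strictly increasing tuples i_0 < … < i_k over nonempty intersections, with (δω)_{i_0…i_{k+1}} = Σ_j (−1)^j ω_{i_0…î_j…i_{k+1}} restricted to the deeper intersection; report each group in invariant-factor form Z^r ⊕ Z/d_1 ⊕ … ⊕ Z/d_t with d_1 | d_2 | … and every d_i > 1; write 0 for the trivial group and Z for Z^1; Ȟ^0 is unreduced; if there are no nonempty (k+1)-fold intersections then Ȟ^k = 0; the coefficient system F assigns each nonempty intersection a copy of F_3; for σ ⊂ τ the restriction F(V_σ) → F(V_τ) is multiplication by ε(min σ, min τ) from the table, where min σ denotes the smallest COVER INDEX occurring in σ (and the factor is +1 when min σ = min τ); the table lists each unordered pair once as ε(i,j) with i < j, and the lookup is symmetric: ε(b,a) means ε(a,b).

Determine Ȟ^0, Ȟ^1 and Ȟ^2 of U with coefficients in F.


nonempty overlaps:
  V12={e,l,o} V15={g,m,r} V23={f,n} V34={p} V45={k}
C dims 5,5; δ0: rk_F3 5
degree 0: 5−5−0 = 0 → Ȟ^0 ≅ 0
degree 1: 5−0−5 = 0 → Ȟ^1 ≅ 0
degree 2: 0−0−0 = 0 → Ȟ^2 ≅ 0

Ȟ^0 ≅ 0, Ȟ^1 ≅ 0, Ȟ^2 ≅ 0


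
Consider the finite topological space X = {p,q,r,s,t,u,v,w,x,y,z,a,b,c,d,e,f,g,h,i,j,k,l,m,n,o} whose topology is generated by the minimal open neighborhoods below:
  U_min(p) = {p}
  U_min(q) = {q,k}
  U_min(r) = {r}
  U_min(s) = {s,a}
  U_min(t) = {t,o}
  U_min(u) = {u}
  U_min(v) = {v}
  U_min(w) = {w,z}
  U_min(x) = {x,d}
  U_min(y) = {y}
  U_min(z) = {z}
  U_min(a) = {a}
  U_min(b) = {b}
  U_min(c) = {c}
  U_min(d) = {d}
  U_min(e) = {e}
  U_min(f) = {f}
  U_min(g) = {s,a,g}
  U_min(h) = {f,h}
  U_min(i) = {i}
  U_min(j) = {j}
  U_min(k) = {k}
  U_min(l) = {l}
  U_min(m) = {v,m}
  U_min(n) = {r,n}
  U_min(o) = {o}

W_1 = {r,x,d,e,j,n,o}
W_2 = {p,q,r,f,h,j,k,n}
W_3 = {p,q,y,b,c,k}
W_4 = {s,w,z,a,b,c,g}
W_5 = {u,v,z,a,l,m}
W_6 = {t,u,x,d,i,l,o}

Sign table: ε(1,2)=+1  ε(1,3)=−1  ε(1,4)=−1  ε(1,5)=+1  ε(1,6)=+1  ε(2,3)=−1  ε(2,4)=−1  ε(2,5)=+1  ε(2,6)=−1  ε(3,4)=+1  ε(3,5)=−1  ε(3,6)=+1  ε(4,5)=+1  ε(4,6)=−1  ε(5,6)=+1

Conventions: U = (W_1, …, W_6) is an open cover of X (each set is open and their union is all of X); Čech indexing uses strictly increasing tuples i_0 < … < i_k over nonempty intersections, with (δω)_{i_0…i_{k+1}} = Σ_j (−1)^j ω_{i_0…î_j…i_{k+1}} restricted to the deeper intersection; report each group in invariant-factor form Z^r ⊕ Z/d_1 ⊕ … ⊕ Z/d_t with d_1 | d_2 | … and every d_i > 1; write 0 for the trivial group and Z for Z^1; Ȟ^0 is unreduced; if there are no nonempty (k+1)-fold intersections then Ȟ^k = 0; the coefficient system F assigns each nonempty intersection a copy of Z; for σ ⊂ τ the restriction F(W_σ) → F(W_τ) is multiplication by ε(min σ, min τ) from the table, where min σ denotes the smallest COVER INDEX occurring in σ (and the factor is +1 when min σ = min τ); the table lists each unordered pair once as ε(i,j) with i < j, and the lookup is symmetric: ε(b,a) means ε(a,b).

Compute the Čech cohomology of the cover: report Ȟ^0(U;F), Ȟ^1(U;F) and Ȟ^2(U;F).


Ȟ^0 = 0, Ȟ^1 = Z/2 and Ȟ^2 = 0

nonempty overlaps:
  W12={r,j,n} W16={x,d,o} W23={p,q,k} W34={b,c} W45={z,a} W56={u,l}
C dims 6,6; δ0: rk 6, SNF 1^5·2
degree 0: 6−6−0 = 0 → Ȟ^0 ≅ 0
degree 1: 6−0−6 = 0 plus torsion [2] → Ȟ^1 ≅ Z/2
degree 2: 0−0−0 = 0 → Ȟ^2 ≅ 0


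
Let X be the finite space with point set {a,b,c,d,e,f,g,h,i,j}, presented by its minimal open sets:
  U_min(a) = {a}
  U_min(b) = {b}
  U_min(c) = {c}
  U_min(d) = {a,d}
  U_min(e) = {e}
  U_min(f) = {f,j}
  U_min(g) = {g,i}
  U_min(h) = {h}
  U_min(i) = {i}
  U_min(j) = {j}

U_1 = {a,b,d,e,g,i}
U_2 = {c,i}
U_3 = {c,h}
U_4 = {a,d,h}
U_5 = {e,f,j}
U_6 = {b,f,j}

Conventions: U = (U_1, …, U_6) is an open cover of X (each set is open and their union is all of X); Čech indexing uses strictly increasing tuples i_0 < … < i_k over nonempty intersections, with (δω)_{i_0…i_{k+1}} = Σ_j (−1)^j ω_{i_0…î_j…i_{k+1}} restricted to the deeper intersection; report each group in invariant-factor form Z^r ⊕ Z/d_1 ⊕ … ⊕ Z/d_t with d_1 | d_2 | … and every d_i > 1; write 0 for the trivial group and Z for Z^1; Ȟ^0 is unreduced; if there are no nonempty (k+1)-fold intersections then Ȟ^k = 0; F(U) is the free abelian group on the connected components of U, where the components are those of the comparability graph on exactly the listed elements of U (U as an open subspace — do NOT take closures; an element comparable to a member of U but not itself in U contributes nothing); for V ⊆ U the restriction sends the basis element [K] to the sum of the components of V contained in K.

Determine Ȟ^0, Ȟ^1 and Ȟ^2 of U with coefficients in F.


nonempty intersections:
  U12={i} U14={a,d} U15={e} U16={b} U23={c} U34={h} U56={f,j}
components per intersection:
  U1: {a,d} {b} {e} {g,i}
  U2: {c} {i}
  U3: {c} {h}
  U4: {a,d} {h}
  U5: {e} {f,j}
  U6: {b} {f,j}
  U12: {i}
  U14: {a,d}
  U15: {e}
  U16: {b}
  U23: {c}
  U34: {h}
  U56: {f,j}
C dims 14,7; δ0: rk 7, SNF 1^7
Ȟ^0: (14−7)−0=7 ⇒ Z^7
Ȟ^1: (7−0)−7=0 ⇒ 0
Ȟ^2: (0−0)−0=0 ⇒ 0

Ȟ^0(U;F) ≅ Z^7, Ȟ^1(U;F) ≅ 0 and Ȟ^2(U;F) ≅ 0


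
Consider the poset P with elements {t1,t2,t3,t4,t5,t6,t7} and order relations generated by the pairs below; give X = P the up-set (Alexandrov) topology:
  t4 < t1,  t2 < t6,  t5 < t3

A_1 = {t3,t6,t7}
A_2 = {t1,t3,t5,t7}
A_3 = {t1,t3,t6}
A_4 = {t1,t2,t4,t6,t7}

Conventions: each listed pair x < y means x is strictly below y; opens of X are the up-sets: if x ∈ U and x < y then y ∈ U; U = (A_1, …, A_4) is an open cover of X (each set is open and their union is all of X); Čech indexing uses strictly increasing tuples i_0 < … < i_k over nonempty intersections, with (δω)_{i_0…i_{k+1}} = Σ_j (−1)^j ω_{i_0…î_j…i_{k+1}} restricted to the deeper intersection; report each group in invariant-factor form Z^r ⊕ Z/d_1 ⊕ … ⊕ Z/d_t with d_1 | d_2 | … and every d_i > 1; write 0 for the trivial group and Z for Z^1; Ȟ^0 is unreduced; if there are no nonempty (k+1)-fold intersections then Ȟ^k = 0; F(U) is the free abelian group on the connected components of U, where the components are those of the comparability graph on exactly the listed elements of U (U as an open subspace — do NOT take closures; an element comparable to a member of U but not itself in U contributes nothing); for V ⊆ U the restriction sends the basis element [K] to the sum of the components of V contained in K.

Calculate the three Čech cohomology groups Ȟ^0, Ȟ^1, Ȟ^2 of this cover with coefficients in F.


Ȟ^0(U;F) ≅ Z^4, Ȟ^1(U;F) ≅ 0 and Ȟ^2(U;F) ≅ 0

nerve simplices:
  A12={t3,t7} A13={t3,t6} A14={t6,t7} A23={t1,t3} A24={t1,t7} A34={t1,t6}
  A123={t3} A124={t7} A134={t6} A234={t1}
components per intersection:
  A1: {t3} {t6} {t7}
  A2: {t1} {t3,t5} {t7}
  A3: {t1} {t3} {t6}
  A4: {t1,t4} {t2,t6} {t7}
  A12: {t3} {t7}
  A13: {t3} {t6}
  A14: {t6} {t7}
  A23: {t1} {t3}
  A24: {t1} {t7}
  A34: {t1} {t6}
  A123: {t3}
  A124: {t7}
  A134: {t6}
  A234: {t1}
C dims 12,12,4; δ0: rk 8, SNF 1^8; δ1: rk 4, SNF 1^4
degree 0: 12−8−0 = 4 → Ȟ^0 ≅ Z^4
degree 1: 12−4−8 = 0 → Ȟ^1 ≅ 0
degree 2: 4−0−4 = 0 → Ȟ^2 ≅ 0
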